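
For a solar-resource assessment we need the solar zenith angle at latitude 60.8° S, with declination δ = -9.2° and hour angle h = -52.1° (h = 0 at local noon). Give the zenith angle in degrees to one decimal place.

cos θ_z = sin φ sin δ + cos φ cos δ cos h = 0.139564 + 0.295830 = 0.435394.
θ_z = arccos(0.435394) = 64.2°.

θ_z = 64.2°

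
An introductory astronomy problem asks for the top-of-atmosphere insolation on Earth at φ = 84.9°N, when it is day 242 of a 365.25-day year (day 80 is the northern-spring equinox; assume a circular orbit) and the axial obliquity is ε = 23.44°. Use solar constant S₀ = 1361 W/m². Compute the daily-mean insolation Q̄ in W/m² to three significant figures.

Q̄ ≈ 187 W/m²

Solar longitude: λ_s = 360° × (242 − 80)/365.25 = 159.671°.
sin δ = sin 23.44° × sin 159.671° = 0.13819, so δ = +7.943°.
cos H₀ = −tan(+84.9°) tan(+7.943°) = -1.5634 ≤ −1 ⇒ polar day, H₀ = π.
Bracket: H₀ sin φ sin δ + cos φ cos δ sin H₀ = 3.1416×0.99604×0.13819 + 0.08889×0.99041×0.00000 = 0.432419 + 0.000000 = 0.432419.
Q̄ = (S₀/π) × [bracket] = (1361/π) × 0.432419 = 187.3 W/m².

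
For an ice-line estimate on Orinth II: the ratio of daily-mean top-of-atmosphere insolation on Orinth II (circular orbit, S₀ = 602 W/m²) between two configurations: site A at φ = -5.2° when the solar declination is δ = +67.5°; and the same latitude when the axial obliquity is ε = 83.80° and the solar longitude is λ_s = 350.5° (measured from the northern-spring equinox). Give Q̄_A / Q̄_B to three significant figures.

— Configuration A (φ=-5.2°):
cos H₀ = −tan(-5.2°) tan(+67.500°) = 0.2197, H₀ = 1.3493 rad.
Bracket: H₀ sin φ sin δ + cos φ cos δ sin H₀ = 1.3493×-0.09063×0.92388 + 0.99588×0.38268×0.97557 = -0.112979 + 0.371793 = 0.258814.
Q̄ = (S₀/π) × [bracket] = (602/π) × 0.258814 = 49.595 W/m².
— Configuration B (φ=-5.2°):
Solar declination: sin δ = sin ε · sin λ_s = sin 83.80° × sin 350.5° = -0.16408, so δ = -9.444°.
cos H₀ = −tan(-5.2°) tan(-9.444°) = -0.0151, H₀ = 1.5859 rad.
Bracket: H₀ sin φ sin δ + cos φ cos δ sin H₀ = 1.5859×-0.09063×-0.16408 + 0.99588×0.98645×0.99989 = 0.023583 + 0.982278 = 1.005861.
Q̄ = (S₀/π) × [bracket] = (602/π) × 1.005861 = 192.75 W/m².
Ratio Q̄_A / Q̄_B = 49.595 / 192.75 = 0.2573.

Q̄_A / Q̄_B ≈ 0.257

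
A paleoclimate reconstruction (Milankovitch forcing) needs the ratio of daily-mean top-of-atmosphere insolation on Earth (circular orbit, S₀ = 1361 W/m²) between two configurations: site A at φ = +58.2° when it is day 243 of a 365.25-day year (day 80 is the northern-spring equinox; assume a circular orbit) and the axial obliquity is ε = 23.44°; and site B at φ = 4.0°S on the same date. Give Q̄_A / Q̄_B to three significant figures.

Q̄_A / Q̄_B ≈ 0.729

— Configuration A (φ=+58.2°):
Solar longitude: λ_s = 360° × (243 − 80)/365.25 = 160.657°.
sin δ = sin 23.44° × sin 160.657° = 0.13176, so δ = +7.571°.
cos H₀ = −tan(+58.2°) tan(+7.571°) = -0.2144, H₀ = 1.7868 rad.
Bracket: H₀ sin φ sin δ + cos φ cos δ sin H₀ = 1.7868×0.84989×0.13176 + 0.52696×0.99128×0.97675 = 0.200089 + 0.510220 = 0.710309.
Q̄ = (S₀/π) × [bracket] = (1361/π) × 0.710309 = 307.72 W/m².
— Configuration B (φ=-4.0°):
cos H₀ = −tan(-4.0°) tan(+7.571°) = 0.0093, H₀ = 1.5615 rad.
Bracket: H₀ sin φ sin δ + cos φ cos δ sin H₀ = 1.5615×-0.06976×0.13176 + 0.99756×0.99128×0.99996 = -0.014353 + 0.988822 = 0.974469.
Q̄ = (S₀/π) × [bracket] = (1361/π) × 0.974469 = 422.16 W/m².
Ratio Q̄_A / Q̄_B = 307.72 / 422.16 = 0.7289.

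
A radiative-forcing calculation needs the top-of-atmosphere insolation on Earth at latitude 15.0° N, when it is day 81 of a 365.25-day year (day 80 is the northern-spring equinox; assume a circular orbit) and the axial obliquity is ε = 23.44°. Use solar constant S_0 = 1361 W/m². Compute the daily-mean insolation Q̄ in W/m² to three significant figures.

Solar longitude: L_s = 360° × (81 − 80)/365.25 = 0.986°.
sin δ = sin 23.44° × sin 0.986° = 0.00684, so δ = +0.392°.
cos h₀ = −tan(+15.0°) tan(+0.392°) = -0.0018, h₀ = 1.5726 rad.
Bracket: h₀ sin ϕ sin δ + cos ϕ cos δ sin h₀ = 1.5726×0.25882×0.00684 + 0.96593×0.99998×1.00000 = 0.002784 + 0.965911 = 0.968695.
Q̄ = (S_0/π) × [bracket] = (1361/π) × 0.968695 = 419.7 W/m².

Q̄ ≈ 420 W/m²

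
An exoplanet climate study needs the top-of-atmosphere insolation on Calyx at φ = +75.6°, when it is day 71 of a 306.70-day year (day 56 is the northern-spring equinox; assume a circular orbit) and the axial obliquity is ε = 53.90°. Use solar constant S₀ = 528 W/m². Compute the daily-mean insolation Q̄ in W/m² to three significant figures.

Q̄ ≈ 125 W/m²

Solar longitude: λ_s = 360° × (71 − 56)/306.70 = 17.607°.
sin δ = sin 53.90° × sin 17.607° = 0.24440, so δ = +14.147°.
cos H₀ = −tan(+75.6°) tan(+14.147°) = -0.9817, H₀ = 2.9498 rad.
Bracket: H₀ sin φ sin δ + cos φ cos δ sin H₀ = 2.9498×0.96858×0.24440 + 0.24869×0.96967×0.19066 = 0.698279 + 0.045977 = 0.744256.
Q̄ = (S₀/π) × [bracket] = (528/π) × 0.744256 = 125.1 W/m².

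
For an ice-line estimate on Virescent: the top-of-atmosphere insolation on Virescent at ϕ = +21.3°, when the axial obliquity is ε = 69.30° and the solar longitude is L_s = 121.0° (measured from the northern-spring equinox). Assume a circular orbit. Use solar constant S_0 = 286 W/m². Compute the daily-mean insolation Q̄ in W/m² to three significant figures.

Q̄ ≈ 99.4 W/m²

Solar declination: sin δ = sin ε · sin L_s = sin 69.30° × sin 121.0° = 0.80183, so δ = +53.305°.
cos h₀ = −tan(+21.3°) tan(+53.305°) = -0.5232, h₀ = 2.1214 rad.
Bracket: h₀ sin ϕ sin δ + cos ϕ cos δ sin h₀ = 2.1214×0.36325×0.80183 + 0.93169×0.59755×0.85223 = 0.617889 + 0.474463 = 1.092352.
Q̄ = (S_0/π) × [bracket] = (286/π) × 1.092352 = 99.44 W/m².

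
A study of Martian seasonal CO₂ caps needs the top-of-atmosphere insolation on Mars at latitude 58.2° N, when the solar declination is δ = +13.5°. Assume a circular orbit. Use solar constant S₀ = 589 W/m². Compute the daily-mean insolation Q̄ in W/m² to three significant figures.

Q̄ ≈ 162 W/m²

cos H₀ = −tan(+58.2°) tan(+13.500°) = -0.3872, H₀ = 1.9684 rad.
Bracket: H₀ sin φ sin δ + cos φ cos δ sin H₀ = 1.9684×0.84989×0.23345 + 0.52696×0.97237×0.92199 = 0.390544 + 0.472428 = 0.862972.
Q̄ = (S₀/π) × [bracket] = (589/π) × 0.862972 = 161.8 W/m².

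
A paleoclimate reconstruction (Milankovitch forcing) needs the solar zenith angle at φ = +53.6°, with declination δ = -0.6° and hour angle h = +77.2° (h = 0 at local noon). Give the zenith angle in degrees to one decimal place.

cos θ_z = sin φ sin δ + cos φ cos δ cos h = -0.008429 + 0.131464 = 0.123035.
θ_z = arccos(0.123035) = 82.9°.

θ_z = 82.9°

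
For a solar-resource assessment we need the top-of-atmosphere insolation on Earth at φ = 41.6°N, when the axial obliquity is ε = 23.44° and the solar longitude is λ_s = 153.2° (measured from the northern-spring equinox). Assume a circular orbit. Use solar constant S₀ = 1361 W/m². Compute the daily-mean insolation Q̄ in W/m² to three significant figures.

Solar declination: sin δ = sin ε · sin λ_s = sin 23.44° × sin 153.2° = 0.17935, so δ = +10.332°.
cos H₀ = −tan(+41.6°) tan(+10.332°) = -0.1619, H₀ = 1.7334 rad.
Bracket: H₀ sin φ sin δ + cos φ cos δ sin H₀ = 1.7334×0.66393×0.17935 + 0.74780×0.98378×0.98681 = 0.206406 + 0.725967 = 0.932373.
Q̄ = (S₀/π) × [bracket] = (1361/π) × 0.932373 = 403.9 W/m².

Q̄ ≈ 404 W/m²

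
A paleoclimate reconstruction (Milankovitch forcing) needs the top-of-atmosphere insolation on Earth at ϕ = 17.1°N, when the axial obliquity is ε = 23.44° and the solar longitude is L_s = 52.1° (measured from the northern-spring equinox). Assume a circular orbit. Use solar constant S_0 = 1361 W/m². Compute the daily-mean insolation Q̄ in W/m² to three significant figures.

Solar declination: sin δ = sin ε · sin L_s = sin 23.44° × sin 52.1° = 0.31389, so δ = +18.294°.
cos h₀ = −tan(+17.1°) tan(+18.294°) = -0.1017, h₀ = 1.6727 rad.
Bracket: h₀ sin ϕ sin δ + cos ϕ cos δ sin h₀ = 1.6727×0.29404×0.31389 + 0.95579×0.94946×0.99481 = 0.154384 + 0.902775 = 1.057159.
Q̄ = (S_0/π) × [bracket] = (1361/π) × 1.057159 = 458.0 W/m².

Q̄ ≈ 458 W/m²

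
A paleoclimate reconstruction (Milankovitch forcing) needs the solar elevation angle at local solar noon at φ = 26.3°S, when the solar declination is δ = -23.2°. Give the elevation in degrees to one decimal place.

At local noon the hour angle is zero, so the zenith angle equals |φ − δ| = |-26.3° − (-23.200°)| = 3.100°.
Elevation = 90° − 3.100° = 86.9°.

86.9°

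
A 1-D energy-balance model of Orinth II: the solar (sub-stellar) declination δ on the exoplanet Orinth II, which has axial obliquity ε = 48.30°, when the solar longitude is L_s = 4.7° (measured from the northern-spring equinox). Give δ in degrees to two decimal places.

sin δ = sin ε · sin L_s = sin 48.30° × sin 4.7° = 0.061178.
δ = arcsin(0.061178) = +3.51°.

δ = +3.51°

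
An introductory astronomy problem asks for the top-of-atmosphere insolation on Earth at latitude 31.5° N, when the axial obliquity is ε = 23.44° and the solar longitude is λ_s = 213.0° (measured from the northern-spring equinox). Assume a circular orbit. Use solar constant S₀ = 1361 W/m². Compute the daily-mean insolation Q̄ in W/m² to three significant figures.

Solar declination: sin δ = sin ε · sin λ_s = sin 23.44° × sin 213.0° = -0.21665, so δ = -12.512°.
cos H₀ = −tan(+31.5°) tan(-12.512°) = 0.1360, H₀ = 1.4344 rad.
Bracket: H₀ sin φ sin δ + cos φ cos δ sin H₀ = 1.4344×0.52250×-0.21665 + 0.85264×0.97625×0.99071 = -0.162374 + 0.824657 = 0.662283.
Q̄ = (S₀/π) × [bracket] = (1361/π) × 0.662283 = 286.9 W/m².

Q̄ ≈ 287 W/m²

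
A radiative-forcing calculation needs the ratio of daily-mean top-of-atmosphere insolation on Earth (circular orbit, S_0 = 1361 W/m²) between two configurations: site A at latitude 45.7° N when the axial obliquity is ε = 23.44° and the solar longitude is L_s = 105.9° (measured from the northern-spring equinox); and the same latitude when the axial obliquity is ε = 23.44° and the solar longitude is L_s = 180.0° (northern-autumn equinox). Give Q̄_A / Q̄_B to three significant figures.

— Configuration A (ϕ=+45.7°):
Solar declination: sin δ = sin ε · sin L_s = sin 23.44° × sin 105.9° = 0.38257, so δ = +22.493°.
cos h₀ = −tan(+45.7°) tan(+22.493°) = -0.4243, h₀ = 2.0090 rad.
Bracket: h₀ sin ϕ sin δ + cos ϕ cos δ sin h₀ = 2.0090×0.71569×0.38257 + 0.69842×0.92393×0.90552 = 0.550067 + 0.584324 = 1.134391.
Q̄ = (S_0/π) × [bracket] = (1361/π) × 1.134391 = 491.44 W/m².
— Configuration B (ϕ=+45.7°):
Solar declination: sin δ = sin ε · sin L_s = sin 23.44° × sin 180.0° = 0.00000, so δ = +0.000°.
cos h₀ = −tan(+45.7°) tan(+0.000°) = -0.0000, h₀ = 1.5708 rad.
Bracket: h₀ sin ϕ sin δ + cos ϕ cos δ sin h₀ = 1.5708×0.71569×0.00000 + 0.69842×1.00000×1.00000 = 0.000000 + 0.698420 = 0.698420.
Q̄ = (S_0/π) × [bracket] = (1361/π) × 0.698420 = 302.57 W/m².
Ratio Q̄_A / Q̄_B = 491.44 / 302.57 = 1.624.

Q̄_A / Q̄_B ≈ 1.62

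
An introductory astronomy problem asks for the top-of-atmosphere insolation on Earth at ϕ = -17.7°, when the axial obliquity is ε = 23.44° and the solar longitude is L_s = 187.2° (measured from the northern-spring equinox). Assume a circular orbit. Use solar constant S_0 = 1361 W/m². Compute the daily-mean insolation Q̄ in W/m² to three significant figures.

Solar declination: sin δ = sin ε · sin L_s = sin 23.44° × sin 187.2° = -0.04986, so δ = -2.858°.
cos h₀ = −tan(-17.7°) tan(-2.858°) = -0.0159, h₀ = 1.5867 rad.
Bracket: h₀ sin ϕ sin δ + cos ϕ cos δ sin h₀ = 1.5867×-0.30403×-0.04986 + 0.95266×0.99876×0.99987 = 0.024053 + 0.951355 = 0.975408.
Q̄ = (S_0/π) × [bracket] = (1361/π) × 0.975408 = 422.6 W/m².

Q̄ ≈ 423 W/m²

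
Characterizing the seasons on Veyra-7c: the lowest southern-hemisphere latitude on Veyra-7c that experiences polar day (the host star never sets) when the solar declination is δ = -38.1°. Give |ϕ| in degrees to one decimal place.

|ϕ| = 51.9°

Polar day requires cos h₀ = −tan ϕ tan δ ≤ −1, i.e. tan ϕ tan δ ≥ 1.
The boundary is |tan ϕ| · |tan δ| = 1, so |ϕ| = 90° − |δ| = 90° − 38.1° = 51.9° in the southern hemisphere.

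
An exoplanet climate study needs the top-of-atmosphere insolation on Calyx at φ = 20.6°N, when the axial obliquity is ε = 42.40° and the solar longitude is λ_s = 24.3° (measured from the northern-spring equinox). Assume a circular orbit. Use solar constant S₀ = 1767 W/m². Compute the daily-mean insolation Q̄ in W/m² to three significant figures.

Solar declination: sin δ = sin ε · sin λ_s = sin 42.40° × sin 24.3° = 0.27749, so δ = +16.110°.
cos H₀ = −tan(+20.6°) tan(+16.110°) = -0.1086, H₀ = 1.6796 rad.
Bracket: H₀ sin φ sin δ + cos φ cos δ sin H₀ = 1.6796×0.35184×0.27749 + 0.93606×0.96073×0.99409 = 0.163983 + 0.893986 = 1.057969.
Q̄ = (S₀/π) × [bracket] = (1767/π) × 1.057969 = 595.1 W/m².

Q̄ ≈ 595 W/m²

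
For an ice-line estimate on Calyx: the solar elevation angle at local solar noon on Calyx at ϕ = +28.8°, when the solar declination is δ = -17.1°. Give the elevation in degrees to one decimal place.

44.1°

At local noon the hour angle is zero, so the zenith angle equals |ϕ − δ| = |+28.8° − (-17.100°)| = 45.900°.
Elevation = 90° − 45.900° = 44.1°.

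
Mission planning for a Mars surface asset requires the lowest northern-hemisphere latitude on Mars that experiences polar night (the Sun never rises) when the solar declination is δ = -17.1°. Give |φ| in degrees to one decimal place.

|φ| = 72.9°

Polar night requires cos H₀ = −tan φ tan δ ≥ 1, i.e. tan φ tan δ ≤ −1.
The boundary is |tan φ| · |tan δ| = 1, so |φ| = 90° − |δ| = 90° − 17.1° = 72.9° in the northern hemisphere.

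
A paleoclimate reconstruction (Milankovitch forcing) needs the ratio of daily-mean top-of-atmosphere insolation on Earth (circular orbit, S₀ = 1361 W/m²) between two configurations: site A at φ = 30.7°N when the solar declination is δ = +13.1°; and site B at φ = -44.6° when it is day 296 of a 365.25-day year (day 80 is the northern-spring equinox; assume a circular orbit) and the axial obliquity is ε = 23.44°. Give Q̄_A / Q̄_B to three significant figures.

— Configuration A (φ=+30.7°):
cos H₀ = −tan(+30.7°) tan(+13.100°) = -0.1382, H₀ = 1.7094 rad.
Bracket: H₀ sin φ sin δ + cos φ cos δ sin H₀ = 1.7094×0.51054×0.22665 + 0.85985×0.97398×0.99041 = 0.197801 + 0.829445 = 1.027246.
Q̄ = (S₀/π) × [bracket] = (1361/π) × 1.027246 = 445.02 W/m².
— Configuration B (φ=-44.6°):
Solar longitude: λ_s = 360° × (296 − 80)/365.25 = 212.895°.
sin δ = sin 23.44° × sin 212.895° = -0.21604, so δ = -12.477°.
cos H₀ = −tan(-44.6°) tan(-12.477°) = -0.2182, H₀ = 1.7908 rad.
Bracket: H₀ sin φ sin δ + cos φ cos δ sin H₀ = 1.7908×-0.70215×-0.21604 + 0.71203×0.97638×0.97590 = 0.271651 + 0.678457 = 0.950108.
Q̄ = (S₀/π) × [bracket] = (1361/π) × 0.950108 = 411.61 W/m².
Ratio Q̄_A / Q̄_B = 445.02 / 411.61 = 1.081.

Q̄_A / Q̄_B ≈ 1.08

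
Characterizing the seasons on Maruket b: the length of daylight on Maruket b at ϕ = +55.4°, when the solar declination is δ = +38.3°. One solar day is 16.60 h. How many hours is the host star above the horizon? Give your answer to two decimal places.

16.60 h

Sunrise equation: cos h₀ = −tan ϕ · tan δ = -1.1448 ≤ −1, so the host star never sets (polar day) and h₀ = π.
Daylight = 2h₀/(2π) × 16.60 h = (3.1416/π) × 16.60 = 16.60 h.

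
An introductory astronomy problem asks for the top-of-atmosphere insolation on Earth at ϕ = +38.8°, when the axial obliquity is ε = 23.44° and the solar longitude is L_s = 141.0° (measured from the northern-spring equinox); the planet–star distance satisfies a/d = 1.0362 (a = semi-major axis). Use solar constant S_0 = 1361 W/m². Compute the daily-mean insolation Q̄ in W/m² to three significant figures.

Q̄ ≈ 473 W/m²

Solar declination: sin δ = sin ε · sin L_s = sin 23.44° × sin 141.0° = 0.25034, so δ = +14.497°.
cos h₀ = −tan(+38.8°) tan(+14.497°) = -0.2079, h₀ = 1.7802 rad.
Bracket: h₀ sin ϕ sin δ + cos ϕ cos δ sin h₀ = 1.7802×0.62660×0.25034 + 0.77934×0.96816×0.97815 = 0.279248 + 0.738039 = 1.017287.
Inverse-square distance factor (a/d)² = 1.0362² = 1.073710.
Q̄ = (S_0/π) × 1.073710 × [bracket] = (1361/π) × 1.073710 × 1.017287 = 473.2 W/m².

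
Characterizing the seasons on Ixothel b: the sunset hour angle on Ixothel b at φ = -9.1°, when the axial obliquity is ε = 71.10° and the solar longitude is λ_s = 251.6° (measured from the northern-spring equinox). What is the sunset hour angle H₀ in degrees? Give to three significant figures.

Solar declination: sin δ = sin ε · sin λ_s = sin 71.10° × sin 251.6° = -0.89772, so δ = -63.860°.
cos H₀ = −tan φ · tan δ = −tan(-9.1°) × tan(-63.860°) = -0.3264, so H₀ = 1.9033 rad = 109.05°.

H₀ = 109°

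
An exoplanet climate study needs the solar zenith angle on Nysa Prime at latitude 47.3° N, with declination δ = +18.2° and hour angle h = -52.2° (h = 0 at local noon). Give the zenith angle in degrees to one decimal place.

θ_z = 51.4°

cos θ_z = sin ϕ sin δ + cos ϕ cos δ cos h = 0.229539 + 0.394855 = 0.624394.
θ_z = arccos(0.624394) = 51.4°.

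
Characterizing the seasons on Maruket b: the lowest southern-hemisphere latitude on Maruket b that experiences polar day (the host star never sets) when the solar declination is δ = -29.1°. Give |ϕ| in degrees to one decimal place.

Polar day requires cos h₀ = −tan ϕ tan δ ≤ −1, i.e. tan ϕ tan δ ≥ 1.
The boundary is |tan ϕ| · |tan δ| = 1, so |ϕ| = 90° − |δ| = 90° − 29.1° = 60.9° in the southern hemisphere.

|ϕ| = 60.9°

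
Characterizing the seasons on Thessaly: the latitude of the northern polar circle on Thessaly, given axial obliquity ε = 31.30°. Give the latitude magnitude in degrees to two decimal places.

The polar circle is the lowest latitude that experiences at least one full rotation of continuous daylight at the northern-summer solstice; it lies at |ϕ| = 90° − ε = 90° − 31.30° = 58.70°.

58.70°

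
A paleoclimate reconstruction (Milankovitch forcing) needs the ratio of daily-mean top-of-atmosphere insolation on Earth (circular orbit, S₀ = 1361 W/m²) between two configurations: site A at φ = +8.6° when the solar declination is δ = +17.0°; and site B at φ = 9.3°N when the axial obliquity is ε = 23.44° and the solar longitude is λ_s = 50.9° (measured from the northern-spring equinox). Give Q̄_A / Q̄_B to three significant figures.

— Configuration A (φ=+8.6°):
cos H₀ = −tan(+8.6°) tan(+17.000°) = -0.0462, H₀ = 1.6171 rad.
Bracket: H₀ sin φ sin δ + cos φ cos δ sin H₀ = 1.6171×0.14954×0.29237 + 0.98876×0.95630×0.99893 = 0.070701 + 0.944539 = 1.015240.
Q̄ = (S₀/π) × [bracket] = (1361/π) × 1.015240 = 439.82 W/m².
— Configuration B (φ=+9.3°):
Solar declination: sin δ = sin ε · sin λ_s = sin 23.44° × sin 50.9° = 0.30870, so δ = +17.981°.
cos H₀ = −tan(+9.3°) tan(+17.981°) = -0.0531, H₀ = 1.6240 rad.
Bracket: H₀ sin φ sin δ + cos φ cos δ sin H₀ = 1.6240×0.16160×0.30870 + 0.98686×0.95116×0.99859 = 0.081015 + 0.937338 = 1.018353.
Q̄ = (S₀/π) × [bracket] = (1361/π) × 1.018353 = 441.17 W/m².
Ratio Q̄_A / Q̄_B = 439.82 / 441.17 = 0.9969.

Q̄_A / Q̄_B ≈ 0.997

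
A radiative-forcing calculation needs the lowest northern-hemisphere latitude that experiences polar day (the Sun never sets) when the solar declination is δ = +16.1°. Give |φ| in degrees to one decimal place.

|φ| = 73.9°

Polar day requires cos H₀ = −tan φ tan δ ≤ −1, i.e. tan φ tan δ ≥ 1.
The boundary is |tan φ| · |tan δ| = 1, so |φ| = 90° − |δ| = 90° − 16.1° = 73.9° in the northern hemisphere.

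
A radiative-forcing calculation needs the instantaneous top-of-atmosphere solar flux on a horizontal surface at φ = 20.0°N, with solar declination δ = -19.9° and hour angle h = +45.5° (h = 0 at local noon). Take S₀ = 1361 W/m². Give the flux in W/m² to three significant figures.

684 W/m²

cos θ_z = sin φ sin δ + cos φ cos δ cos h = -0.116417 + 0.619311 = 0.502894.
Flux = S₀ · cos θ_z = 1361 × 0.502894 = 684.4 W/m².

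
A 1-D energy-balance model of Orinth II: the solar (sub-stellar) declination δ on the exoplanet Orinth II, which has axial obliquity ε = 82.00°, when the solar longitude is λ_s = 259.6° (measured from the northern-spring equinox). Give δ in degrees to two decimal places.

sin δ = sin ε · sin λ_s = sin 82.00° × sin 259.6° = -0.973999.
δ = arcsin(-0.973999) = -76.91°.

δ = -76.91°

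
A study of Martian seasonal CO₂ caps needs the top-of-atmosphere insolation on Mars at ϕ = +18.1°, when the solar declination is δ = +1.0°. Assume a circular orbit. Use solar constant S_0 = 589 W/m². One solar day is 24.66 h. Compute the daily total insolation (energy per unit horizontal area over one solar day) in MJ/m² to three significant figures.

cos h₀ = −tan(+18.1°) tan(+1.000°) = -0.0057, h₀ = 1.5765 rad.
Bracket: h₀ sin ϕ sin δ + cos ϕ cos δ sin h₀ = 1.5765×0.31068×0.01745 + 0.95052×0.99985×0.99998 = 0.008547 + 0.950358 = 0.958905.
Q̄ = (S_0/π) × [bracket] = (589/π) × 0.958905 = 179.78 W/m².
Daily total = Q̄ × 24.66 h × 3600 s/h = 179.78 × 24.66 × 3600 / 10⁶ = 15.96 MJ/m².

16.0 MJ/m²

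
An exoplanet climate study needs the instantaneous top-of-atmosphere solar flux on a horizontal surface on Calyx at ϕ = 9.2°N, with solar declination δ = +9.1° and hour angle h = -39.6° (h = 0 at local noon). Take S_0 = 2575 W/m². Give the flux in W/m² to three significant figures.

cos θ_z = sin ϕ sin δ + cos ϕ cos δ cos h = 0.025286 + 0.751028 = 0.776314.
Flux = S_0 · cos θ_z = 2575 × 0.776314 = 1999 W/m².

2.00e+03 W/m²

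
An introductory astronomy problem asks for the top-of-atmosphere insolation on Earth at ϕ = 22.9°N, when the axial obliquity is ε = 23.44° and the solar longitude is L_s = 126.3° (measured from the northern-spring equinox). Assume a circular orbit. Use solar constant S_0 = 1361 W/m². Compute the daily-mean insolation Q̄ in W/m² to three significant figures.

Q̄ ≈ 467 W/m²

Solar declination: sin δ = sin ε · sin L_s = sin 23.44° × sin 126.3° = 0.32059, so δ = +18.699°.
cos h₀ = −tan(+22.9°) tan(+18.699°) = -0.1430, h₀ = 1.7143 rad.
Bracket: h₀ sin ϕ sin δ + cos ϕ cos δ sin h₀ = 1.7143×0.38912×0.32059 + 0.92119×0.94722×0.98973 = 0.213855 + 0.863608 = 1.077463.
Q̄ = (S_0/π) × [bracket] = (1361/π) × 1.077463 = 466.8 W/m².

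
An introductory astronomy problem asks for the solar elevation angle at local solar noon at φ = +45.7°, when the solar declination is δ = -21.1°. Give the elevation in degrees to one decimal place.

At local noon the hour angle is zero, so the zenith angle equals |φ − δ| = |+45.7° − (-21.100°)| = 66.800°.
Elevation = 90° − 66.800° = 23.2°.

23.2°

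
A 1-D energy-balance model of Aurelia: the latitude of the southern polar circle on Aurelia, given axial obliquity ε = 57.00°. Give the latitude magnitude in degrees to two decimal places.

The polar circle is the lowest latitude that experiences at least one full rotation of continuous darkness at the northern-summer solstice; it lies at |ϕ| = 90° − ε = 90° − 57.00° = 33.00°.

33.00°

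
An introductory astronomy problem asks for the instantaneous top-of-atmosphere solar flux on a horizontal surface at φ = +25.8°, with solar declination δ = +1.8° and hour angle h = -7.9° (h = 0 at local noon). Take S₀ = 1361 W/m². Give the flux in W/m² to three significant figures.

cos θ_z = sin φ sin δ + cos φ cos δ cos h = 0.013671 + 0.891334 = 0.905005.
Flux = S₀ · cos θ_z = 1361 × 0.905005 = 1232 W/m².

1.23e+03 W/m²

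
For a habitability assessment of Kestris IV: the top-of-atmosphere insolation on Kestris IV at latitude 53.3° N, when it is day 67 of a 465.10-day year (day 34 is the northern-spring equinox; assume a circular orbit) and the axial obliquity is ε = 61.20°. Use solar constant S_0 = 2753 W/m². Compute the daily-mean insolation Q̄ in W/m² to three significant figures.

Q̄ ≈ 977 W/m²

Solar longitude: L_s = 360° × (67 − 34)/465.10 = 25.543°.
sin δ = sin 61.20° × sin 25.543° = 0.37785, so δ = +22.201°.
cos h₀ = −tan(+53.3°) tan(+22.201°) = -0.5475, h₀ = 2.1502 rad.
Bracket: h₀ sin ϕ sin δ + cos ϕ cos δ sin h₀ = 2.1502×0.80178×0.37785 + 0.59763×0.92587×0.83679 = 0.651409 + 0.463019 = 1.114428.
Q̄ = (S_0/π) × [bracket] = (2753/π) × 1.114428 = 976.6 W/m².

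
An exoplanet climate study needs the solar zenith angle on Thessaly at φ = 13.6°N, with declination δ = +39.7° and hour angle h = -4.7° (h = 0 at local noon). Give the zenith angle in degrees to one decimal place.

θ_z = 26.4°

cos θ_z = sin φ sin δ + cos φ cos δ cos h = 0.150201 + 0.745312 = 0.895513.
θ_z = arccos(0.895513) = 26.4°.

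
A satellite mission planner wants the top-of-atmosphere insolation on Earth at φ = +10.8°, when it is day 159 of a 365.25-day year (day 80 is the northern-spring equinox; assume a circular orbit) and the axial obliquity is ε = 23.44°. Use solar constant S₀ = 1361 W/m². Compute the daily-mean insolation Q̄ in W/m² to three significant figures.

Solar longitude: λ_s = 360° × (159 − 80)/365.25 = 77.864°.
sin δ = sin 23.44° × sin 77.864° = 0.38890, so δ = +22.886°.
cos H₀ = −tan(+10.8°) tan(+22.886°) = -0.0805, H₀ = 1.6514 rad.
Bracket: H₀ sin φ sin δ + cos φ cos δ sin H₀ = 1.6514×0.18738×0.38890 + 0.98229×0.92128×0.99675 = 0.120341 + 0.902023 = 1.022364.
Q̄ = (S₀/π) × [bracket] = (1361/π) × 1.022364 = 442.9 W/m².

Q̄ ≈ 443 W/m²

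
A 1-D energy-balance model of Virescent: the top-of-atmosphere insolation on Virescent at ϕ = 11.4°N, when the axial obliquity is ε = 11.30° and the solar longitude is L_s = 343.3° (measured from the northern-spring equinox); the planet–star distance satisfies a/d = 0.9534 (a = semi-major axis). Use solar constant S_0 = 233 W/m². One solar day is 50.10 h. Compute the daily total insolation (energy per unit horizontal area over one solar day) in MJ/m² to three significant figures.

Solar declination: sin δ = sin ε · sin L_s = sin 11.30° × sin 343.3° = -0.05631, so δ = -3.228°.
cos h₀ = −tan(+11.4°) tan(-3.228°) = 0.0114, h₀ = 1.5594 rad.
Bracket: h₀ sin ϕ sin δ + cos ϕ cos δ sin h₀ = 1.5594×0.19766×-0.05631 + 0.98027×0.99841×0.99994 = -0.017356 + 0.978653 = 0.961297.
Inverse-square distance factor (a/d)² = 0.9534² = 0.908972.
Q̄ = (S_0/π) × 0.908972 × [bracket] = (233/π) × 0.908972 × 0.961297 = 64.806 W/m².
Daily total = Q̄ × 50.10 h × 3600 s/h = 64.806 × 50.10 × 3600 / 10⁶ = 11.69 MJ/m².

11.7 MJ/m²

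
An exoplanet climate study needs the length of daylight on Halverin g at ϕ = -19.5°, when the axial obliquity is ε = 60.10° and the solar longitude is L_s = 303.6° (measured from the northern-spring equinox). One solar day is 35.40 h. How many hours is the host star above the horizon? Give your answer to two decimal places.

Solar declination: sin δ = sin ε · sin L_s = sin 60.10° × sin 303.6° = -0.72206, so δ = -46.225°.
cos h₀ = −tan ϕ · tan δ = −tan(-19.5°) × tan(-46.225°) = -0.3696, so h₀ = 1.9494 rad = 111.69°.
Daylight = 2h₀/(2π) × 35.40 h = (1.9494/π) × 35.40 = 21.97 h.

21.97 h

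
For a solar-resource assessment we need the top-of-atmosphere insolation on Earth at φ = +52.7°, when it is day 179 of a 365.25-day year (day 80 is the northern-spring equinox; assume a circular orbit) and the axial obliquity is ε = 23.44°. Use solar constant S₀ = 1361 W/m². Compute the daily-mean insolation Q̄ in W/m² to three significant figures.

Q̄ ≈ 494 W/m²

Solar longitude: λ_s = 360° × (179 − 80)/365.25 = 97.577°.
sin δ = sin 23.44° × sin 97.577° = 0.39432, so δ = +23.223°.
cos H₀ = −tan(+52.7°) tan(+23.223°) = -0.5632, H₀ = 2.1691 rad.
Bracket: H₀ sin φ sin δ + cos φ cos δ sin H₀ = 2.1691×0.79547×0.39432 + 0.60599×0.91898×0.82629 = 0.680381 + 0.460155 = 1.140536.
Q̄ = (S₀/π) × [bracket] = (1361/π) × 1.140536 = 494.1 W/m².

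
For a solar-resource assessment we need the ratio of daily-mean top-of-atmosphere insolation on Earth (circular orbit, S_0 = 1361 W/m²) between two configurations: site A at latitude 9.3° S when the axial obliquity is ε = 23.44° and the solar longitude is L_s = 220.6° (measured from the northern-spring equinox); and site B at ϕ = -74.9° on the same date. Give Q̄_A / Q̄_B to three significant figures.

— Configuration A (ϕ=-9.3°):
Solar declination: sin δ = sin ε · sin L_s = sin 23.44° × sin 220.6° = -0.25887, so δ = -15.003°.
cos h₀ = −tan(-9.3°) tan(-15.003°) = -0.0439, h₀ = 1.6147 rad.
Bracket: h₀ sin ϕ sin δ + cos ϕ cos δ sin h₀ = 1.6147×-0.16160×-0.25887 + 0.98686×0.96591×0.99904 = 0.067548 + 0.952303 = 1.019851.
Q̄ = (S_0/π) × [bracket] = (1361/π) × 1.019851 = 441.82 W/m².
— Configuration B (ϕ=-74.9°):
cos h₀ = −tan(-74.9°) tan(-15.003°) = -0.9933, h₀ = 3.0256 rad.
Bracket: h₀ sin ϕ sin δ + cos ϕ cos δ sin h₀ = 3.0256×-0.96547×-0.25887 + 0.26050×0.96591×0.11577 = 0.756192 + 0.029130 = 0.785322.
Q̄ = (S_0/π) × [bracket] = (1361/π) × 0.785322 = 340.22 W/m².
Ratio Q̄_A / Q̄_B = 441.82 / 340.22 = 1.299.

Q̄_A / Q̄_B ≈ 1.30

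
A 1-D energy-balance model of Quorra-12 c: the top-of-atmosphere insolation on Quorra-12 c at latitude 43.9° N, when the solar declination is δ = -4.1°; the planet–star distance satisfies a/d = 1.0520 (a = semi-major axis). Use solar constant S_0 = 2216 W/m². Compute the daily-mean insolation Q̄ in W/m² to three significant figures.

cos h₀ = −tan(+43.9°) tan(-4.100°) = 0.0690, h₀ = 1.5018 rad.
Bracket: h₀ sin ϕ sin δ + cos ϕ cos δ sin h₀ = 1.5018×0.69340×-0.07150 + 0.72055×0.99744×0.99762 = -0.074456 + 0.716995 = 0.642539.
Inverse-square distance factor (a/d)² = 1.0520² = 1.106704.
Q̄ = (S_0/π) × 1.106704 × [bracket] = (2216/π) × 1.106704 × 0.642539 = 501.6 W/m².

Q̄ ≈ 502 W/m²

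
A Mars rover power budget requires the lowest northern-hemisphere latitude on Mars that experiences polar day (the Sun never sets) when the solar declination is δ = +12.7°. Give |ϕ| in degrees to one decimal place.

|ϕ| = 77.3°

Polar day requires cos h₀ = −tan ϕ tan δ ≤ −1, i.e. tan ϕ tan δ ≥ 1.
The boundary is |tan ϕ| · |tan δ| = 1, so |ϕ| = 90° − |δ| = 90° − 12.7° = 77.3° in the northern hemisphere.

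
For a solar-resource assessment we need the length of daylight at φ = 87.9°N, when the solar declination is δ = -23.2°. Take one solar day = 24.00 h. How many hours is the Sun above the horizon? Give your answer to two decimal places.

0.00 h

cos H₀ = −tan φ · tan δ = 11.6886 ≥ 1, so the Sun never rises (polar night) and H₀ = 0.
Daylight = 2H₀/(2π) × 24.00 h = (0.0000/π) × 24.00 = 0.00 h.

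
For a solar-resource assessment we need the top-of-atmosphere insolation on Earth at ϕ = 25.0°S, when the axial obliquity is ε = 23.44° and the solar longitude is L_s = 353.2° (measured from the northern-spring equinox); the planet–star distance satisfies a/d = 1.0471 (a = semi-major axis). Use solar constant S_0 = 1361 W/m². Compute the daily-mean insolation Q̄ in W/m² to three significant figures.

Solar declination: sin δ = sin ε · sin L_s = sin 23.44° × sin 353.2° = -0.04710, so δ = -2.700°.
cos h₀ = −tan(-25.0°) tan(-2.700°) = -0.0220, h₀ = 1.5928 rad.
Bracket: h₀ sin ϕ sin δ + cos ϕ cos δ sin h₀ = 1.5928×-0.42262×-0.04710 + 0.90631×0.99889×0.99976 = 0.031705 + 0.905087 = 0.936792.
Inverse-square distance factor (a/d)² = 1.0471² = 1.096418.
Q̄ = (S_0/π) × 1.096418 × [bracket] = (1361/π) × 1.096418 × 0.936792 = 445.0 W/m².

Q̄ ≈ 445 W/m²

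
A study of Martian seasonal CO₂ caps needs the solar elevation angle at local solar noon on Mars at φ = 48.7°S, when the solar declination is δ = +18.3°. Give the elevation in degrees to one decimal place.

At local noon the hour angle is zero, so the zenith angle equals |φ − δ| = |-48.7° − (+18.300°)| = 67.000°.
Elevation = 90° − 67.000° = 23.0°.

23.0°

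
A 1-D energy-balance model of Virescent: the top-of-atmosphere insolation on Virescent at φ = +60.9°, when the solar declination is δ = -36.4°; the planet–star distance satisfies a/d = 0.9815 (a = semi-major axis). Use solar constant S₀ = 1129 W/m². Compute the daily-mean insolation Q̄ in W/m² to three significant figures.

cos H₀ = −tan(+60.9°) tan(-36.400°) = 1.3246 ≥ 1 ⇒ polar night, H₀ = 0 and Q̄ = 0.
Inverse-square distance factor (a/d)² = 0.9815² = 0.963342.

Q̄ ≈ 0.00 W/m²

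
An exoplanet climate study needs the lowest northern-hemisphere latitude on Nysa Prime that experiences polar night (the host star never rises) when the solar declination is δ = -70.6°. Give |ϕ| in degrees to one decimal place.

Polar night requires cos h₀ = −tan ϕ tan δ ≥ 1, i.e. tan ϕ tan δ ≤ −1.
The boundary is |tan ϕ| · |tan δ| = 1, so |ϕ| = 90° − |δ| = 90° − 70.6° = 19.4° in the northern hemisphere.

|ϕ| = 19.4°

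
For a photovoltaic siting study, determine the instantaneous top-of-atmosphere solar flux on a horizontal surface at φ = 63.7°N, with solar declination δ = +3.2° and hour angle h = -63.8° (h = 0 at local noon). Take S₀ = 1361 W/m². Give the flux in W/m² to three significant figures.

334 W/m²

cos θ_z = sin φ sin δ + cos φ cos δ cos h = 0.050043 + 0.195314 = 0.245357.
Flux = S₀ · cos θ_z = 1361 × 0.245357 = 333.9 W/m².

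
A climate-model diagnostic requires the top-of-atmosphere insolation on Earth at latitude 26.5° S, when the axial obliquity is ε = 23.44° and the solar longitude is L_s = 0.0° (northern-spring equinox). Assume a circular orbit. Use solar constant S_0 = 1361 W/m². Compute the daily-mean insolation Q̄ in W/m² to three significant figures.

Solar declination: sin δ = sin ε · sin L_s = sin 23.44° × sin 0.0° = 0.00000, so δ = +0.000°.
cos h₀ = −tan(-26.5°) tan(+0.000°) = 0.0000, h₀ = 1.5708 rad.
Bracket: h₀ sin ϕ sin δ + cos ϕ cos δ sin h₀ = 1.5708×-0.44620×0.00000 + 0.89493×1.00000×1.00000 = -0.000000 + 0.894930 = 0.894930.
Q̄ = (S_0/π) × [bracket] = (1361/π) × 0.894930 = 387.7 W/m².

Q̄ ≈ 388 W/m²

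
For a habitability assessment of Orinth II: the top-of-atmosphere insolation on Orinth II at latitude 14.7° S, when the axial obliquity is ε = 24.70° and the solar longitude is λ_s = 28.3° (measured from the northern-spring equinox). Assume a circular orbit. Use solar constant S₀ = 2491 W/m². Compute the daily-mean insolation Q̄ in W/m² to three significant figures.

Solar declination: sin δ = sin ε · sin λ_s = sin 24.70° × sin 28.3° = 0.19811, so δ = +11.426°.
cos H₀ = −tan(-14.7°) tan(+11.426°) = 0.0530, H₀ = 1.5177 rad.
Bracket: H₀ sin φ sin δ + cos φ cos δ sin H₀ = 1.5177×-0.25376×0.19811 + 0.96727×0.98018×0.99859 = -0.076298 + 0.946762 = 0.870464.
Q̄ = (S₀/π) × [bracket] = (2491/π) × 0.870464 = 690.2 W/m².

Q̄ ≈ 690 W/m²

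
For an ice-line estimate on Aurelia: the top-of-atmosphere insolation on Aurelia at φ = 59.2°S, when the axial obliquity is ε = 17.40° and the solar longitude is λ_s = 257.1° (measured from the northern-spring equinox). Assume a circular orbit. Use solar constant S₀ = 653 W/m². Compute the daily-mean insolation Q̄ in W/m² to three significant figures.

Q̄ ≈ 197 W/m²

Solar declination: sin δ = sin ε · sin λ_s = sin 17.40° × sin 257.1° = -0.29149, so δ = -16.947°.
cos H₀ = −tan(-59.2°) tan(-16.947°) = -0.5112, H₀ = 2.1074 rad.
Bracket: H₀ sin φ sin δ + cos φ cos δ sin H₀ = 2.1074×-0.85896×-0.29149 + 0.51204×0.95657×0.85947 = 0.527647 + 0.420970 = 0.948617.
Q̄ = (S₀/π) × [bracket] = (653/π) × 0.948617 = 197.2 W/m².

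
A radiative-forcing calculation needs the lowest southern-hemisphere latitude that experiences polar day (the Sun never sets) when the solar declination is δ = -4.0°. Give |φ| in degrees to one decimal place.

Polar day requires cos H₀ = −tan φ tan δ ≤ −1, i.e. tan φ tan δ ≥ 1.
The boundary is |tan φ| · |tan δ| = 1, so |φ| = 90° − |δ| = 90° − 4.0° = 86.0° in the southern hemisphere.

|φ| = 86.0°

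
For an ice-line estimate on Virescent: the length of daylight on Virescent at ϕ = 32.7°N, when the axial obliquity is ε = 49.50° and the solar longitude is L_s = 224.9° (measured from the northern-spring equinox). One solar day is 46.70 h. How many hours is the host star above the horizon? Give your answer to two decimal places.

17.10 h

Solar declination: sin δ = sin ε · sin L_s = sin 49.50° × sin 224.9° = -0.53675, so δ = -32.463°.
cos h₀ = −tan ϕ · tan δ = −tan(+32.7°) × tan(-32.463°) = 0.4084, so h₀ = 1.1501 rad = 65.90°.
Daylight = 2h₀/(2π) × 46.70 h = (1.1501/π) × 46.70 = 17.10 h.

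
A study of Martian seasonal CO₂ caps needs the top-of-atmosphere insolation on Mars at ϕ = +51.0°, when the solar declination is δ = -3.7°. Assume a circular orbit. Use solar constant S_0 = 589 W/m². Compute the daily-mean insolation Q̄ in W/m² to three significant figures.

cos h₀ = −tan(+51.0°) tan(-3.700°) = 0.0799, h₀ = 1.4909 rad.
Bracket: h₀ sin ϕ sin δ + cos ϕ cos δ sin h₀ = 1.4909×0.77715×-0.06453 + 0.62932×0.99792×0.99681 = -0.074768 + 0.626008 = 0.551240.
Q̄ = (S_0/π) × [bracket] = (589/π) × 0.551240 = 103.3 W/m².

Q̄ ≈ 103 W/m²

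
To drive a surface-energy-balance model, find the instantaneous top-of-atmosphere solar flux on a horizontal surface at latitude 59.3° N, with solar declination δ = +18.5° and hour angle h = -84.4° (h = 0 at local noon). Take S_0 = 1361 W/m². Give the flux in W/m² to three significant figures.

cos θ_z = sin ϕ sin δ + cos ϕ cos δ cos h = 0.272835 + 0.047246 = 0.320081.
Flux = S_0 · cos θ_z = 1361 × 0.320081 = 435.6 W/m².

436 W/m²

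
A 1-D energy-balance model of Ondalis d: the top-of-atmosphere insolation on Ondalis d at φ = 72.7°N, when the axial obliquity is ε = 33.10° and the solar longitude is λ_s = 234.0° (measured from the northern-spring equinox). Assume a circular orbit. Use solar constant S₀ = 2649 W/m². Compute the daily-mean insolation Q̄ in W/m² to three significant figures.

Q̄ ≈ 0.00 W/m²

Solar declination: sin δ = sin ε · sin λ_s = sin 33.10° × sin 234.0° = -0.44181, so δ = -26.219°.
cos H₀ = −tan(+72.7°) tan(-26.219°) = 1.5812 ≥ 1 ⇒ polar night, H₀ = 0 and Q̄ = 0.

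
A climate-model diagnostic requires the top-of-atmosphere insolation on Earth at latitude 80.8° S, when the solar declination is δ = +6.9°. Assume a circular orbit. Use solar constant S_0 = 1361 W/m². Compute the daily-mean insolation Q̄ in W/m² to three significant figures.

cos h₀ = −tan(-80.8°) tan(+6.900°) = 0.7472, h₀ = 0.7270 rad.
Bracket: h₀ sin ϕ sin δ + cos ϕ cos δ sin h₀ = 0.7270×-0.98714×0.12014 + 0.15988×0.99276×0.66465 = -0.086219 + 0.105495 = 0.019276.
Q̄ = (S_0/π) × [bracket] = (1361/π) × 0.019276 = 8.351 W/m².

Q̄ ≈ 8.35 W/m²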